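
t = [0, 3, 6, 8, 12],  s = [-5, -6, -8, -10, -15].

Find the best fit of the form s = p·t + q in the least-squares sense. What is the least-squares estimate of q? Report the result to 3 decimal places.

Forming XᵀX = [[253, 29]; [29, 5]] and Xᵀs = [-326, -44]ᵀ gives XᵀX·[p, q]ᵀ = Xᵀs.
Δ = 253·5 − 29² = 424.
p = ((-326)·5 − 29·(-44))/424 = -177/212; q = (253·(-44) − 29·(-326))/424 = -839/212.

q = -3.958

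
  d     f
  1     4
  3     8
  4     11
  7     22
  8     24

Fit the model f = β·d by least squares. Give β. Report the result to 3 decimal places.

Entries of MᵀM: Σd·d = 139.
And Σd·f = 418.
MᵀM·[β]ᵀ = Mᵀf becomes [[139]]·[β]ᵀ = [418]ᵀ.
Hence β = 418 / 139 ≈ 3.00719.

β = 3.007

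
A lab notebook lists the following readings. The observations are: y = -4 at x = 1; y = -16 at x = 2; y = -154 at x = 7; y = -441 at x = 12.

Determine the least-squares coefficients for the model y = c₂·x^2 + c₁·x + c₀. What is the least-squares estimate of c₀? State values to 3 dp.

The normal equations are: 23154·c₂ + 2080·c₁ + 198·c₀ = -71118;  2080·c₂ + 198·c₁ + 22·c₀ = -6406;  198·c₂ + 22·c₁ + 4·c₀ = -615.
Solving the 3×3 system (Gaussian elimination) gives c₂ = -5429/1844, c₁ = -2535/1844, c₀ = -837/1844.

c₀ = -0.454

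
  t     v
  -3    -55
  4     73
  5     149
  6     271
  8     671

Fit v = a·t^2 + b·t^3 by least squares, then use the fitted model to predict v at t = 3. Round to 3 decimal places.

Forming AᵀA = [[6354, 44450]; [44450, 329250]] and Aᵀv = [57098, 426870]ᵀ gives AᵀA·[a, b]ᵀ = Aᵀv.
Determinant 6354·329250 − 44450² = 116252000.
a = (57098·329250 − 44450·426870)/116252000 = -174855/116252; b = (6354·426870 − 44450·57098)/116252000 = 4358147/2906300.
At t = 3: v̂ = (-174855/116252)·(9) + (4358147/2906300)·(27) = 39163797/1453150.

v̂ = 26.951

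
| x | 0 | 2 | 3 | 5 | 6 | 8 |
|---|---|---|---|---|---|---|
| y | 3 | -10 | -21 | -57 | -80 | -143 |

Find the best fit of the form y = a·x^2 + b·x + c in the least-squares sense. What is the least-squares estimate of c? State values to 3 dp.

Forming MᵀM = [[6114, 888, 138]; [888, 138, 24]; [138, 24, 6]] and Mᵀy = [-13686, -1992, -308]ᵀ gives MᵀM·[a, b, c]ᵀ = Mᵀy.
Solving the 3×3 system (Gaussian elimination) gives a = -29/14, b = -32/21, c = 101/42.

c = 2.405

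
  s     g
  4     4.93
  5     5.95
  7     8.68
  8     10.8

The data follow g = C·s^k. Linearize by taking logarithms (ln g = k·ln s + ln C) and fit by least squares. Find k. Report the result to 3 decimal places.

Taking logs, ln g = k·ln s + ln C, so regress ln g on ln s.
Σln s = 7.0211, Σ(ln s)² = 12.6227, Σln g = 7.9193, Σln s·ln g = 14.2351.
Normal system: [[12.6227, 7.0211]; [7.0211, 4]]·[k, ln C]ᵀ = [14.2351, 7.9193]ᵀ.
Slope k = (n·Σln s·ln g − Σln s·Σln g)/(n·Σ(ln s)² − (Σln s)²) = (4·14.2351 − 7.0211·7.9193)/1.1954 = 1.11977; ln C = (Σln g − k·Σln s)/n = 0.01432.

k = 1.120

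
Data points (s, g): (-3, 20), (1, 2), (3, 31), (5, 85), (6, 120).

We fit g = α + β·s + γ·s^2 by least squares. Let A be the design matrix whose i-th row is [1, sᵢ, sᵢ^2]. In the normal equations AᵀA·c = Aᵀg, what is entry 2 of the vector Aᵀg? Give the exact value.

Entry 2 ↔ basis s, so (Aᵀg)_{2} = Σᵢ (s)·gᵢ = (-3)·(20) + (1)·(2) + (3)·(31) + (5)·(85) + (6)·(120) = 1180.

1180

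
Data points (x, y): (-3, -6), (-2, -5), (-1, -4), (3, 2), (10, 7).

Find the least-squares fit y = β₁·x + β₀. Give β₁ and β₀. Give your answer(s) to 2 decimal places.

AᵀA·[β₁, β₀]ᵀ = Aᵀy reads: 123·β₁ + 7·β₀ = 108;  7·β₁ + 5·β₀ = -6.
Determinant 123·5 − 7² = 566.
β₁ = (108·5 − 7·(-6))/566 = 291/283; β₀ = (123·(-6) − 7·108)/566 = -747/283.

β₁ = 1.03, β₀ = -2.64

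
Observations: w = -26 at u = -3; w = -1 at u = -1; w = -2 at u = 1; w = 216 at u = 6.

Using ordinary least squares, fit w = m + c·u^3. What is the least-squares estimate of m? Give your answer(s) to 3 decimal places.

m = -0.579

Forming MᵀM = [[4, 189]; [189, 47387]] and Mᵀw = [187, 47357]ᵀ gives MᵀM·[m, c]ᵀ = Mᵀw.
Eliminating c: 47387·(row 1) − 189·(row 2) gives 153827·m = 47387·187 − 189·47357 = -89104, so m = -89104/153827.
Then c = (47357 − 189·(-89104/153827))/47387 = 154085/153827.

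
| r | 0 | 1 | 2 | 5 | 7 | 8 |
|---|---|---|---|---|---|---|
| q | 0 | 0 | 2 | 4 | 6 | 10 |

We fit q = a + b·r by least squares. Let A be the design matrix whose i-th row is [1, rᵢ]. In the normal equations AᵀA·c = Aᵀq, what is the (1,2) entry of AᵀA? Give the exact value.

23

Row 1 ↔ basis 1, column 2 ↔ basis r, so (AᵀA)_{1,2} = Σᵢ r = (1)·(0) + (1)·(1) + (1)·(2) + (1)·(5) + (1)·(7) + (1)·(8) = 23.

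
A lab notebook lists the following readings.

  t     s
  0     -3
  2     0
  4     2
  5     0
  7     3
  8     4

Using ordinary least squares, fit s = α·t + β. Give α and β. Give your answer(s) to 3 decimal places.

α = 0.772, β = -2.346

Normal-equation sums: Σt·t = 158, Σt = 26, Σ1 = 6.
And Σt·s = 61, Σs = 6.
det = 158·6 − 26² = 272.
α = (61·6 − 26·6)/272 = 105/136; β = (158·6 − 26·61)/272 = -319/136.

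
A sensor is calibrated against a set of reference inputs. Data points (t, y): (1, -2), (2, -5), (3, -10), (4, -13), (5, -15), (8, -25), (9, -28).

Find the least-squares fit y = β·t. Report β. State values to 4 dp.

β = -3.1050

Compute the Gram sums: Σt·t = 200.
And Σt·y = -621.
β = (-621)/200 = -3.105.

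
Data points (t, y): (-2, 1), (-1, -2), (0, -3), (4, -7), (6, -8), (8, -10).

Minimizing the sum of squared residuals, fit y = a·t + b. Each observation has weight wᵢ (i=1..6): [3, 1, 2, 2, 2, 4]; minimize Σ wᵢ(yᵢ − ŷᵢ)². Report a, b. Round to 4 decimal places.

a = -1.0288, b = -2.0504

XᵀWX·[a, b]ᵀ = XᵀWy reads: 373·a + 45·b = -476;  45·a + 14·b = -75.
(Σwᵢ·t·t = 373, Σwᵢ·t = 45, Σwᵢ·1 = 14, Σwᵢ·t·y = -476, Σwᵢ·y = -75.)
Δ = 373·14 − 45² = 3197.
a = ((-476)·14 − 45·(-75))/3197 = -143/139; b = (373·(-75) − 45·(-476))/3197 = -285/139.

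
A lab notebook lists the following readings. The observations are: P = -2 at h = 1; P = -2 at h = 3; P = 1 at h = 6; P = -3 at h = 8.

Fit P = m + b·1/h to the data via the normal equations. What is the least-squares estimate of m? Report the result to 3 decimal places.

m = -1.140

Compute the Gram sums: Σ1 = 4, Σ1/h = 13/8, Σ1/h·1/h = 665/576.
Moment sums: ΣP = -6, Σ1/h·P = -23/8.
Normal equations: [[4, 13/8]; [13/8, 665/576]]·[m, b]ᵀ = [-6, -23/8]ᵀ.
Eliminating b: (665/576)·(row 1) − (13/8)·(row 2) gives (1139/576)·m = (665/576)·(-6) − (13/8)·(-23/8) = -433/192, so m = -1299/1139.
Then b = ((-23/8) − (13/8)·(-1299/1139))/(665/576) = -1008/1139.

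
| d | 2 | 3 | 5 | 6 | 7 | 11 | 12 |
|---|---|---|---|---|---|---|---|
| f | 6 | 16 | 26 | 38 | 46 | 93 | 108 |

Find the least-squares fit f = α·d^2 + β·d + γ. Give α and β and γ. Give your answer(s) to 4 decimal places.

α = 0.4503, β = 3.7061, γ = -1.7403

Setting ∂/∂α … = 0 gives: 39796·α + 3778·β + 388·γ = 31245;  3778·α + 388·β + 46·γ = 3059;  388·α + 46·β + 7·γ = 333.
Row-reducing yields α = 30995/68838, β = 255121/68838, γ = -134/77.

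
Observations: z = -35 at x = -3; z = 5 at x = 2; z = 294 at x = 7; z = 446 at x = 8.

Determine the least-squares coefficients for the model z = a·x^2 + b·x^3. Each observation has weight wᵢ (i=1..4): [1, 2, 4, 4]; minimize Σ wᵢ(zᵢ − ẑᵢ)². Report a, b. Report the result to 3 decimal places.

a = -0.855, b = 0.978

AᵀWA·[a, b]ᵀ = AᵀWz reads: 26101·a + 198121·b = 171525;  198121·a + 1520029·b = 1317801.
Determinant 26101·1520029 − 198121² = 422346288.
a = (171525·1520029 − 198121·1317801)/422346288 = -1074636/1256983; b = (26101·1317801 − 198121·171525)/422346288 = 8608737/8798881.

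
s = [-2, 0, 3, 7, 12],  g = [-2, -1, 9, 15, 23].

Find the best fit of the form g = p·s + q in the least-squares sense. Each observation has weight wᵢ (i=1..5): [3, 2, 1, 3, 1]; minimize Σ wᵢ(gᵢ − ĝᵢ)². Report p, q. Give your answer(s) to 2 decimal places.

The normal equations are: 312·p + 30·q = 630;  30·p + 10·q = 69.
det = 312·10 − 30² = 2220.
p = (630·10 − 30·69)/2220 = 141/74; q = (312·69 − 30·630)/2220 = 219/185.

p = 1.91, q = 1.18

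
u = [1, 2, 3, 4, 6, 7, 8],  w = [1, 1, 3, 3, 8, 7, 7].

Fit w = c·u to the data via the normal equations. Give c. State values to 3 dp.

c = 0.989

The normal equations are: 179·c = 177.
c = 177/179 = 0.988827.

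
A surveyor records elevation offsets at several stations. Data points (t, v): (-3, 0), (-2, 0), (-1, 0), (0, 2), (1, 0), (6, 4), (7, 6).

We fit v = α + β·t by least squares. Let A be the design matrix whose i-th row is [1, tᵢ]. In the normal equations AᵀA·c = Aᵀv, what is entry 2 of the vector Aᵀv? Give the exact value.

Entry 2 ↔ basis t, so (Aᵀv)_{2} = Σᵢ (t)·vᵢ = (-3)·(0) + (-2)·(0) + (-1)·(0) + (0)·(2) + (1)·(0) + (6)·(4) + (7)·(6) = 66.

66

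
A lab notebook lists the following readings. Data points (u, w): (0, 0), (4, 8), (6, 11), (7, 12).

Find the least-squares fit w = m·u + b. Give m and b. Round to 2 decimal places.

Setting ∂/∂m … = 0 gives: 101·m + 17·b = 182;  17·m + 4·b = 31.
(Σu·u = 101, Σu = 17, Σ1 = 4, Σu·w = 182, Σw = 31.)
det = 101·4 − 17² = 115.
m = (182·4 − 17·31)/115 = 201/115; b = (101·31 − 17·182)/115 = 37/115.

m = 1.75, b = 0.32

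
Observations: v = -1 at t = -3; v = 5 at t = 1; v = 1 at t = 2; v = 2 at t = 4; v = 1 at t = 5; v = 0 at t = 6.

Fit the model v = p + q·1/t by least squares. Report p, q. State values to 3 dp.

Sums needed: Σ1 = 6, Σ1/t = 107/60, Σ1/t·1/t = 5369/3600.
And Σv = 8, Σ1/t·v = 98/15.
So MᵀM·[p, q]ᵀ = Mᵀv: [[6, 107/60]; [107/60, 5369/3600]]·[p, q]ᵀ = [8, 98/15]ᵀ.
Δ = 6·(5369/3600) − (107/60)² = 4153/720.
p = (8·(5369/3600) − (107/60)·(98/15))/(4153/720) = 1008/20765; q = (6·(98/15) − (107/60)·8)/(4153/720) = 17952/4153.

p = 0.049, q = 4.323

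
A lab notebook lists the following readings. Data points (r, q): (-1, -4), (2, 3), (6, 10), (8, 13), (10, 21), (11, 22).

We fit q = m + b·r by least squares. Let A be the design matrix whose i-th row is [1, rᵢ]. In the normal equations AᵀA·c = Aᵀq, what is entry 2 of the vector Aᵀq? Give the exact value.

626

Entry 2 ↔ basis r, so (Aᵀq)_{2} = Σᵢ (r)·qᵢ = (-1)·(-4) + (2)·(3) + (6)·(10) + (8)·(13) + (10)·(21) + (11)·(22) = 626.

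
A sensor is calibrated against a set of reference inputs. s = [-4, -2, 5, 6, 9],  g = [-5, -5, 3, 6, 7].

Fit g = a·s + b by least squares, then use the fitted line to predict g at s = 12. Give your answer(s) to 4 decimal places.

ĝ = 10.7296

The normal system MᵀM·[a, b]ᵀ = Mᵀg is [[162, 14]; [14, 5]]·[a, b]ᵀ = [144, 6]ᵀ.
Eliminating b: 5·(row 1) − 14·(row 2) gives 614·a = 5·144 − 14·6 = 636, so a = 318/307.
Then b = (6 − 14·(318/307))/5 = -522/307.
At s = 12: ĝ = (318/307)·(12) + (-522/307)·(1) = 3294/307.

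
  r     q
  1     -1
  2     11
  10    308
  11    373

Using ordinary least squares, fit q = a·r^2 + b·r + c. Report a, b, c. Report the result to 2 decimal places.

Setting ∂/∂a … = 0 gives: 24658·a + 2340·b + 226·c = 75976;  2340·a + 226·b + 24·c = 7204;  226·a + 24·b + 4·c = 691.
(Σr^2·r^2 = 24658, Σr^2·r = 2340, Σr^2 = 226, Σr·r = 226, Σr = 24, Σ1 = 4, Σr^2·q = 75976, Σr·q = 7204, Σq = 691.)
Row-reducing yields a = 53/18, b = 241/123, c = -3961/738.

a = 2.94, b = 1.96, c = -5.37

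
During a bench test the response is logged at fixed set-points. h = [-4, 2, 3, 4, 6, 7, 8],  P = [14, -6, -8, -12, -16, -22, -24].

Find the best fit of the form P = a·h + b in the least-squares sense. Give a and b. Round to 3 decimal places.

a = -3.152, b = 1.138

With design matrix A, AᵀA = [[194, 26]; [26, 7]] and AᵀP = [-582, -74]ᵀ.
Eliminating b: 7·(row 1) − 26·(row 2) gives 682·a = 7·(-582) − 26·(-74) = -2150, so a = -1075/341.
Then b = ((-74) − 26·(-1075/341))/7 = 388/341.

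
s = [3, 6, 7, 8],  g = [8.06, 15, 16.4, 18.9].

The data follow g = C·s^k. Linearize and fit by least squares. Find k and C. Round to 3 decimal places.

k = 0.861, C = 3.139

Let Y = ln g. Fitting Y = k·ln s + ln C by least squares:
Σln s = 6.9157, Σ(ln s)² = 12.5280, Σln g = 10.5314, Σln s·ln g = 18.7000.
Equations: 12.5280·k + 6.9157·ln C = 18.7000;  6.9157·k + 4·ln C = 10.5314.
Δ = 12.5280·4 − (6.9157)² = 2.2847; k = (18.7000·4 − 6.9157·10.5314)/2.2847 = 0.86116, ln C = (12.5280·10.5314 − 6.9157·18.7000)/2.2847 = 1.14397, so C = exp(1.14397) = 3.13920.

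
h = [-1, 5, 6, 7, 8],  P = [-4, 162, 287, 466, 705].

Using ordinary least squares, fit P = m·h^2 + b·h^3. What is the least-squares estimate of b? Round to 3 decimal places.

b = 1.517

Normal-equation sums: Σh^2·h^2 = 8419, Σh^2·h^3 = 60475, Σh^3·h^3 = 442075.
For XᵀP: Σh^2·P = 82332, Σh^3·P = 603044.
So XᵀX·[m, b]ᵀ = XᵀP: [[8419, 60475]; [60475, 442075]]·[m, b]ᵀ = [82332, 603044]ᵀ.
det = 8419·442075 − 60475² = 64603800.
m = (82332·442075 − 60475·603044)/64603800 = -360835/323019; b = (8419·603044 − 60475·82332)/64603800 = 12249967/8075475.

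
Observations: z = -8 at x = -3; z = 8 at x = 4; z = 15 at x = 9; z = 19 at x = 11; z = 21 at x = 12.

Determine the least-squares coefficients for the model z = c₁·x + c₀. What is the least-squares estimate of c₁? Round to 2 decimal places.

Entries of AᵀA: Σx·x = 371, Σx = 33, Σ1 = 5.
And Σx·z = 652, Σz = 55.
det = 371·5 − 33² = 766.
c₁ = (652·5 − 33·55)/766 = 1445/766; c₀ = (371·55 − 33·652)/766 = -1111/766.

c₁ = 1.89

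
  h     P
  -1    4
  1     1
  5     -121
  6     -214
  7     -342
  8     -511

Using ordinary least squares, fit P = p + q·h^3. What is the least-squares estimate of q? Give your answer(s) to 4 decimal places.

The normal equations are: 6·p + 1196·q = -1183;  1196·p + 442076·q = -440290.
(Σ1 = 6, Σh^3 = 1196, Σh^3·h^3 = 442076, ΣP = -1183, Σh^3·P = -440290.)
Eliminating q: 442076·(row 1) − 1196·(row 2) gives 1222040·p = 442076·(-1183) − 1196·(-440290) = 3610932, so p = 902733/305510.
Then q = ((-440290) − 1196·(902733/305510))/442076 = -153359/152755.

q = -1.0040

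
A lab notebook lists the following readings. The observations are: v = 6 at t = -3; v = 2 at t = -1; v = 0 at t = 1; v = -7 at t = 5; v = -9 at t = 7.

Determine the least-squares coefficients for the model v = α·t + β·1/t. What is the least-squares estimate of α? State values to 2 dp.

MᵀM·[α, β]ᵀ = Mᵀv reads: 85·α + 5·β = -118;  5·α + (23941/11025)·β = -234/35.
Eliminating β: (23941/11025)·(row 1) − 5·(row 2) gives (351872/2205)·α = (23941/11025)·(-118) − 5·(-234/35) = -2456488/11025, so α = -307061/219920.
Then β = ((-234/35) − 5·(-307061/219920))/(23941/11025) = 5985/43984.

α = -1.40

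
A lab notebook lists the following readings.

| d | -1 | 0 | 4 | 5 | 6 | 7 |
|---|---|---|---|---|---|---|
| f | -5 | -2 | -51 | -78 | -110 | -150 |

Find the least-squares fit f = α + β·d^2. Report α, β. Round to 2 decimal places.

α = -2.20, β = -3.01

The normal system AᵀA·[α, β]ᵀ = Aᵀf is [[6, 127]; [127, 4579]]·[α, β]ᵀ = [-396, -14081]ᵀ.
Eliminating β: 4579·(row 1) − 127·(row 2) gives 11345·α = 4579·(-396) − 127·(-14081) = -24997, so α = -24997/11345.
Then β = ((-14081) − 127·(-24997/11345))/4579 = -34194/11345.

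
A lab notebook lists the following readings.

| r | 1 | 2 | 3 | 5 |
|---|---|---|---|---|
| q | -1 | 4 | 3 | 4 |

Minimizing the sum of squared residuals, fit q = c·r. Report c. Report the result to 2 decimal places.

From the data, Σr·r = 39.
Moment sums: Σr·q = 36.
MᵀM·[c]ᵀ = Mᵀq becomes [[39]]·[c]ᵀ = [36]ᵀ.
Hence c = 36 / 39 ≈ 0.923077.

c = 0.92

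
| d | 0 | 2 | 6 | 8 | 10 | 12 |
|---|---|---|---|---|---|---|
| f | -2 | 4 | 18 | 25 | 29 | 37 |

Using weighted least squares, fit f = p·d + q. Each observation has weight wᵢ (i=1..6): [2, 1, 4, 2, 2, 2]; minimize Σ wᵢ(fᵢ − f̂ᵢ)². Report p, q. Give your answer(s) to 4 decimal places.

From the data, Σwᵢ·d·d = 764, Σwᵢ·d = 86, Σwᵢ·1 = 13.
Right-hand side: Σwᵢ·d·f = 2308, Σwᵢ·f = 254.
det = 764·13 − 86² = 2536.
p = (2308·13 − 86·254)/2536 = 1020/317; q = (764·254 − 86·2308)/2536 = -554/317.

p = 3.2177, q = -1.7476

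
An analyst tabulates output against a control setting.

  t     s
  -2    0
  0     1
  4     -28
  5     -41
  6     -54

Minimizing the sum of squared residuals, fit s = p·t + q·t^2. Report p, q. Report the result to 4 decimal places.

p = -2.4553, q = -1.1137

Normal-equation sums: Σt·t = 81, Σt·t^2 = 397, Σt^2·t^2 = 2193.
For Xᵀs: Σt·s = -641, Σt^2·s = -3417.
Δ = 81·2193 − 397² = 20024.
p = ((-641)·2193 − 397·(-3417))/20024 = -12291/5006; q = (81·(-3417) − 397·(-641))/20024 = -5575/5006.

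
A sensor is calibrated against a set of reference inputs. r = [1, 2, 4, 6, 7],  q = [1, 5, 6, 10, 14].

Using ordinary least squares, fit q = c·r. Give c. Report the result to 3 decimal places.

c = 1.821

Setting ∂/∂c … = 0 gives: 106·c = 193.
c = 193/106 = 1.82075.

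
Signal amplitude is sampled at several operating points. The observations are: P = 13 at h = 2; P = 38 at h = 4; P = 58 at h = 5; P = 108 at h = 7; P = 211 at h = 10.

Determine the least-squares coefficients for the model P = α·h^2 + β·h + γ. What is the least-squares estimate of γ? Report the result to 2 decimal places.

Forming AᵀA = [[13298, 1540, 194]; [1540, 194, 28]; [194, 28, 5]] and AᵀP = [28502, 3334, 428]ᵀ gives AᵀA·[α, β, γ]ᵀ = AᵀP.
Row-reducing yields α = 2417/1239, β = 83/59, γ = 2518/1239.

γ = 2.03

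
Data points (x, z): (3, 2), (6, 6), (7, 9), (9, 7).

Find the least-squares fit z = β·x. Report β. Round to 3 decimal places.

β = 0.960

Sums needed: Σx·x = 175.
Right-hand side: Σx·z = 168.
So MᵀM·[β]ᵀ = Mᵀz: [[175]]·[β]ᵀ = [168]ᵀ.
Hence β = 168 / 175 ≈ 0.96.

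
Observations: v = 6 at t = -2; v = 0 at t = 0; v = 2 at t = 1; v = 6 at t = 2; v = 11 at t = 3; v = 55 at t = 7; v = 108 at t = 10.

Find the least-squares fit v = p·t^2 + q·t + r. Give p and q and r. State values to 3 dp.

p = 1.061, q = 0.128, r = 1.171

The normal equations are: 12515·p + 1371·q + 167·r = 13644;  1371·p + 167·q + 21·r = 1500;  167·p + 21·q + 7·r = 188.
(Σt^2·t^2 = 12515, Σt^2·t = 1371, Σt^2 = 167, Σt·t = 167, Σt = 21, Σ1 = 7, Σt^2·v = 13644, Σt·v = 1500, Σv = 188.)
Solving the 3×3 system (Gaussian elimination) gives p = 241852/228041, q = 29184/228041, r = 24280/20731.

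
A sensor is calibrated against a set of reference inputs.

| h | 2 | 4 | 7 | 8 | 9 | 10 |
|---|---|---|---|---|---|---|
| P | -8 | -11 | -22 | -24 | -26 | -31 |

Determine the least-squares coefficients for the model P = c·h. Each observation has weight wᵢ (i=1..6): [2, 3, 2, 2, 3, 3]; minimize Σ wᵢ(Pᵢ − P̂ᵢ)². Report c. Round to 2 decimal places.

c = -3.02

With design matrix A, AᵀWA = [[825]] and AᵀWP = [-2488]ᵀ.
Hence c = -2488 / 825 ≈ -3.01576.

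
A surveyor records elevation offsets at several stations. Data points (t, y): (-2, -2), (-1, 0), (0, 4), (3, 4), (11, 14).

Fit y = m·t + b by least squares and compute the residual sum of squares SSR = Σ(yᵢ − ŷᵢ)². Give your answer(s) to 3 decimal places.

Setting ∂/∂m … = 0 gives: 135·m + 11·b = 170;  11·m + 5·b = 20.
(Σt·t = 135, Σt = 11, Σ1 = 5, Σt·y = 170, Σy = 20.)
Determinant 135·5 − 11² = 554.
m = (170·5 − 11·20)/554 = 315/277; b = (135·20 − 11·170)/554 = 415/277.
Residuals: -339/277, -100/277, 693/277, -252/277, -2/277; SSR = 2414/277.

SSR = 8.715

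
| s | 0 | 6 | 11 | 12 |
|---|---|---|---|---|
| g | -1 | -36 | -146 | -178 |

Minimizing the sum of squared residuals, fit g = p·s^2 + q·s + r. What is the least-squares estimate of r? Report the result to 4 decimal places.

Entries of AᵀA: Σs^2·s^2 = 36673, Σs^2·s = 3275, Σs^2 = 301, Σs·s = 301, Σs = 29, Σ1 = 4.
For Aᵀg: Σs^2·g = -44594, Σs·g = -3958, Σg = -361.
AᵀA·[p, q, r]ᵀ = Aᵀg becomes [[36673, 3275, 301]; [3275, 301, 29]; [301, 29, 4]]·[p, q, r]ᵀ = [-44594, -3958, -361]ᵀ.
Solving the 3×3 system (Gaussian elimination) gives p = -25901/17436, q = 54281/17436, r = -9043/8718.

r = -1.0373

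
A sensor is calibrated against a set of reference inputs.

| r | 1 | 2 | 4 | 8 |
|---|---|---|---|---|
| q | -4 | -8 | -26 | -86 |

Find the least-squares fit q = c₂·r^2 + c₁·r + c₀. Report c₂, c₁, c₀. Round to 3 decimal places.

The normal equations are: 4369·c₂ + 585·c₁ + 85·c₀ = -5956;  585·c₂ + 85·c₁ + 15·c₀ = -812;  85·c₂ + 15·c₁ + 4·c₀ = -124.
(Σr^2·r^2 = 4369, Σr^2·r = 585, Σr^2 = 85, Σr·r = 85, Σr = 15, Σ1 = 4, Σr^2·q = -5956, Σr·q = -812, Σq = -124.)
Solving the 3×3 system (Gaussian elimination) gives c₂ = -103/93, c₁ = -281/155, c₀ = -2/3.

c₂ = -1.108, c₁ = -1.813, c₀ = -0.667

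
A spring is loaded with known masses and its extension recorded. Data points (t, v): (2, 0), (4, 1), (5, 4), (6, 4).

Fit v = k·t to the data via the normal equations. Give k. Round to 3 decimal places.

k = 0.593

The normal equations are: 81·k = 48.
Hence k = 48 / 81 ≈ 0.592593.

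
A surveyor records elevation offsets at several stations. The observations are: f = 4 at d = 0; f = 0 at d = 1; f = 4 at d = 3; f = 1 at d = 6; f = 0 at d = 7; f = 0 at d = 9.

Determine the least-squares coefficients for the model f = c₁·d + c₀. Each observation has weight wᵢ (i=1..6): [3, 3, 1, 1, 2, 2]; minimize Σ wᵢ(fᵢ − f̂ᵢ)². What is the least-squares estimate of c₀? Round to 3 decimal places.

c₀ = 2.525

Setting ∂/∂c₁ … = 0 gives: 308·c₁ + 44·c₀ = 18;  44·c₁ + 12·c₀ = 17.
Eliminating c₀: 12·(row 1) − 44·(row 2) gives 1760·c₁ = 12·18 − 44·17 = -532, so c₁ = -133/440.
Then c₀ = (17 − 44·(-133/440))/12 = 101/40.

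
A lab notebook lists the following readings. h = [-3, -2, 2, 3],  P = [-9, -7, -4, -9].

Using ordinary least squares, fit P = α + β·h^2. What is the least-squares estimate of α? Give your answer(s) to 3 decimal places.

Normal-equation sums: Σ1 = 4, Σh^2 = 26, Σh^2·h^2 = 194.
For MᵀP: ΣP = -29, Σh^2·P = -206.
Normal equations: [[4, 26]; [26, 194]]·[α, β]ᵀ = [-29, -206]ᵀ.
Eliminating β: 194·(row 1) − 26·(row 2) gives 100·α = 194·(-29) − 26·(-206) = -270, so α = -27/10.
Then β = ((-206) − 26·(-27/10))/194 = -7/10.

α = -2.700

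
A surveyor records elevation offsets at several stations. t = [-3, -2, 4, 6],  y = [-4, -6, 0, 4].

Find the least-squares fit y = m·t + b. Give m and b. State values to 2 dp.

Setting ∂/∂m … = 0 gives: 65·m + 5·b = 48;  5·m + 4·b = -6.
(Σt·t = 65, Σt = 5, Σ1 = 4, Σt·y = 48, Σy = -6.)
Δ = 65·4 − 5² = 235.
m = (48·4 − 5·(-6))/235 = 222/235; b = (65·(-6) − 5·48)/235 = -126/47.

m = 0.94, b = -2.68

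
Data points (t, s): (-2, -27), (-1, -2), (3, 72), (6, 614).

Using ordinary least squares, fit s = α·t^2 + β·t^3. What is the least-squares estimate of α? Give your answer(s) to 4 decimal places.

α = -0.8603

With design matrix X, XᵀX = [[1394, 7986]; [7986, 47450]] and Xᵀs = [22642, 134786]ᵀ.
det = 1394·47450 − 7986² = 2369104.
α = (22642·47450 − 7986·134786)/2369104 = -127381/148069; β = (1394·134786 − 7986·22642)/2369104 = 442042/148069.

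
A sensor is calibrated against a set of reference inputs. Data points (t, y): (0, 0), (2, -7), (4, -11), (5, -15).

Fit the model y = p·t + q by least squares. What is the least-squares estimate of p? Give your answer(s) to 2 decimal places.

p = -2.86

Entries of MᵀM: Σt·t = 45, Σt = 11, Σ1 = 4.
For Mᵀy: Σt·y = -133, Σy = -33.
Normal equations: [[45, 11]; [11, 4]]·[p, q]ᵀ = [-133, -33]ᵀ.
det = 45·4 − 11² = 59.
p = ((-133)·4 − 11·(-33))/59 = -169/59; q = (45·(-33) − 11·(-133))/59 = -22/59.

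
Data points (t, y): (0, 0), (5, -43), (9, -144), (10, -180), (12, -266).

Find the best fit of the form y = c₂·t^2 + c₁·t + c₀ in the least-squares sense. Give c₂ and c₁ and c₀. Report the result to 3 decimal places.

c₂ = -1.978, c₁ = 1.709, c₀ = -0.448

Forming AᵀA = [[37922, 3582, 350]; [3582, 350, 36]; [350, 36, 5]] and Aᵀy = [-69043, -6503, -633]ᵀ gives AᵀA·[c₂, c₁, c₀]ᵀ = Aᵀy.
Solving the 3×3 system (Gaussian elimination) gives c₂ = -224677/113592, c₁ = 64703/37864, c₀ = -25471/56796.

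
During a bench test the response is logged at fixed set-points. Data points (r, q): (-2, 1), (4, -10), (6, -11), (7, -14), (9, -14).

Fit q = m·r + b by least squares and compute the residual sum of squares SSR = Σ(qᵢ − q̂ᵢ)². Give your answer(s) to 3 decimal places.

SSR = 7.401

Entries of XᵀX: Σr·r = 186, Σr = 24, Σ1 = 5.
Right-hand side: Σr·q = -332, Σq = -48.
XᵀX·[m, b]ᵀ = Xᵀq becomes [[186, 24]; [24, 5]]·[m, b]ᵀ = [-332, -48]ᵀ.
Δ = 186·5 − 24² = 354.
m = ((-332)·5 − 24·(-48))/354 = -254/177; b = (186·(-48) − 24·(-332))/354 = -160/59.
Residuals: 149/177, -274/177, 19/59, -220/177, 96/59; SSR = 1310/177.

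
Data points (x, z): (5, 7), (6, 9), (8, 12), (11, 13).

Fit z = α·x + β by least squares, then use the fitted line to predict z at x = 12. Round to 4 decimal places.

ẑ = 14.6429

MᵀM·[α, β]ᵀ = Mᵀz reads: 246·α + 30·β = 328;  30·α + 4·β = 41.
Eliminating β: 4·(row 1) − 30·(row 2) gives 84·α = 4·328 − 30·41 = 82, so α = 41/42.
Then β = (41 − 30·(41/42))/4 = 41/14.
At x = 12: ẑ = (41/42)·(12) + (41/14)·(1) = 205/14.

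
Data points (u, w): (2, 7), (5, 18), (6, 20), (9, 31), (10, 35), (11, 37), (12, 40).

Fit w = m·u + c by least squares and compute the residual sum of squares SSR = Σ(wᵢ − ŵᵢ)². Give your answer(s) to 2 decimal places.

Entries of XᵀX: Σu·u = 511, Σu = 55, Σ1 = 7.
Right-hand side: Σu·w = 1740, Σw = 188.
Normal equations: [[511, 55]; [55, 7]]·[m, c]ᵀ = [1740, 188]ᵀ.
Δ = 511·7 − 55² = 552.
m = (1740·7 − 55·188)/552 = 10/3; c = (511·188 − 55·1740)/552 = 2/3.
Residuals: -1/3, 2/3, -2/3, 1/3, 1, -1/3, -2/3; SSR = 8/3.

SSR = 2.67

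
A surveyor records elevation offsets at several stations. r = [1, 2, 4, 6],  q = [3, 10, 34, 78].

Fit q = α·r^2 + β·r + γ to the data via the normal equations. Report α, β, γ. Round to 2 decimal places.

α = 2.26, β = -0.94, γ = 2.08

From the data, Σr^2·r^2 = 1569, Σr^2·r = 289, Σr^2 = 57, Σr·r = 57, Σr = 13, Σ1 = 4.
Moment sums: Σr^2·q = 3395, Σr·q = 627, Σq = 125.
XᵀX·[α, β, γ]ᵀ = Xᵀq becomes [[1569, 289, 57]; [289, 57, 13]; [57, 13, 4]]·[α, β, γ]ᵀ = [3395, 627, 125]ᵀ.
Row-reducing yields α = 450/199, β = -187/199, γ = 414/199.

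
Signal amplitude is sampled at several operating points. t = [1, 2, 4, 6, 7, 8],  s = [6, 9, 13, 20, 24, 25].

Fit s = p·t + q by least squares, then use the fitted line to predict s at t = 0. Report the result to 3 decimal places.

Forming AᵀA = [[170, 28]; [28, 6]] and Aᵀs = [564, 97]ᵀ gives AᵀA·[p, q]ᵀ = Aᵀs.
det = 170·6 − 28² = 236.
p = (564·6 − 28·97)/236 = 167/59; q = (170·97 − 28·564)/236 = 349/118.
At t = 0: ŝ = (167/59)·(0) + (349/118)·(1) = 349/118.

ŝ = 2.958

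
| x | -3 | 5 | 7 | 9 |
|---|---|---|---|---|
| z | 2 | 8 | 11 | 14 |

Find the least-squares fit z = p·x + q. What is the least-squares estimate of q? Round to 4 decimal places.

Entries of MᵀM: Σx·x = 164, Σx = 18, Σ1 = 4.
Moment sums: Σx·z = 237, Σz = 35.
Normal equations: [[164, 18]; [18, 4]]·[p, q]ᵀ = [237, 35]ᵀ.
det = 164·4 − 18² = 332.
p = (237·4 − 18·35)/332 = 159/166; q = (164·35 − 18·237)/332 = 737/166.

q = 4.4398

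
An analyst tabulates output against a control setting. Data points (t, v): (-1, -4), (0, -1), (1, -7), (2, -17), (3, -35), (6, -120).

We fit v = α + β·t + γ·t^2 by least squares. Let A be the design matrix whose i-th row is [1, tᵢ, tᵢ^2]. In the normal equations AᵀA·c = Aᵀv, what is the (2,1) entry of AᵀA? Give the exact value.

Row 2 ↔ basis t, column 1 ↔ basis 1, so (AᵀA)_{2,1} = Σᵢ t = (-1)·(1) + (0)·(1) + (1)·(1) + (2)·(1) + (3)·(1) + (6)·(1) = 11.

11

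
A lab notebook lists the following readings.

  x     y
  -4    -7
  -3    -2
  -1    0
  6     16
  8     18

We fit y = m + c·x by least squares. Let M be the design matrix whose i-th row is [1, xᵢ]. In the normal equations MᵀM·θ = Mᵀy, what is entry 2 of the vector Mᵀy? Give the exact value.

Entry 2 ↔ basis x, so (Mᵀy)_{2} = Σᵢ (x)·yᵢ = (-4)·(-7) + (-3)·(-2) + (-1)·(0) + (6)·(16) + (8)·(18) = 274.

274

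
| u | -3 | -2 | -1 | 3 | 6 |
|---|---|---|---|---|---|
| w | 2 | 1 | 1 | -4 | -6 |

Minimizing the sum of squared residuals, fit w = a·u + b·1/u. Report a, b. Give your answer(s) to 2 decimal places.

Sums needed: Σu·u = 59, Σu·1/u = 5, Σ1/u·1/u = 3/2.
And Σu·w = -57, Σ1/u·w = -9/2.
Eliminating b: (3/2)·(row 1) − 5·(row 2) gives (127/2)·a = (3/2)·(-57) − 5·(-9/2) = -63, so a = -126/127.
Then b = ((-9/2) − 5·(-126/127))/(3/2) = 39/127.

a = -0.99, b = 0.31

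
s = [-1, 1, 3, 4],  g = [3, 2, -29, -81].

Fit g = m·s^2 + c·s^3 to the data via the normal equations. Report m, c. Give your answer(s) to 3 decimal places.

m = 2.252, c = -1.827

Entries of MᵀM: Σs^2·s^2 = 339, Σs^2·s^3 = 1267, Σs^3·s^3 = 4827.
Moment sums: Σs^2·g = -1552, Σs^3·g = -5968.
Eliminating c: 4827·(row 1) − 1267·(row 2) gives 31064·m = 4827·(-1552) − 1267·(-5968) = 69952, so m = 8744/3883.
Then c = ((-5968) − 1267·(8744/3883))/4827 = -7096/3883.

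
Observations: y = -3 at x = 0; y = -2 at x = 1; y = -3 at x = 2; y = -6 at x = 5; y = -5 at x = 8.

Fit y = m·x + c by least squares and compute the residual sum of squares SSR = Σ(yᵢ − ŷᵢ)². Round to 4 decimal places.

Forming MᵀM = [[94, 16]; [16, 5]] and Mᵀy = [-78, -19]ᵀ gives MᵀM·[m, c]ᵀ = Mᵀy.
Eliminating c: 5·(row 1) − 16·(row 2) gives 214·m = 5·(-78) − 16·(-19) = -86, so m = -43/107.
Then c = ((-19) − 16·(-43/107))/5 = -269/107.
Residuals: -52/107, 98/107, 34/107, -158/107, 78/107; SSR = 416/107.

SSR = 3.8879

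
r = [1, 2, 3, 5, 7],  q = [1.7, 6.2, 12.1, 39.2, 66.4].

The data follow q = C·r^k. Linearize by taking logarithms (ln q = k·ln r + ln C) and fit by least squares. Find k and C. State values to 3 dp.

Taking logs, ln q = k·ln r + ln C, so regress ln q on ln r.
Σln r = 5.3471, Σ(ln r)² = 8.0643, Σln q = 12.7128, Σln r·ln q = 18.0727.
Equations: 8.0643·k + 5.3471·ln C = 18.0727;  5.3471·k + 5·ln C = 12.7128.
Solving (det = 11.7297): k = 1.90857, ln C = 0.50148, so C = exp(0.50148) = 1.65117.

k = 1.909, C = 1.651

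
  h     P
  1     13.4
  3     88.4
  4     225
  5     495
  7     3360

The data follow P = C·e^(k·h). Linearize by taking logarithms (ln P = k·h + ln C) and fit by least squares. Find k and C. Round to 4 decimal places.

k = 0.9148, C = 5.4975

Linearized form: ln P = k·h + ln C. From the 5 transformed points,
AᵀA = [[100.0000, 20.0000]; [20.0000, 5]], rhs = [125.5659, 26.8175]ᵀ  (here Σh = 20.0000, Σ(h)² = 100.0000, Σln P = 26.8175, Σh·ln P = 125.5659).
Solving (det = 100.0000): k = 0.91480, ln C = 1.70429, so C = exp(1.70429) = 5.49750.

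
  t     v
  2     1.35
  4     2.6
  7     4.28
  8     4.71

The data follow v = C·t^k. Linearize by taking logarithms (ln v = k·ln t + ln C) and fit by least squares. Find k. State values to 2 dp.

k = 0.91

Taking logs, ln v = k·ln t + ln C, so regress ln v on ln t.
AᵀA = [[10.5129, 6.1048]; [6.1048, 4]], rhs = [7.5844, 4.2593]ᵀ  (here Σln t = 6.1048, Σ(ln t)² = 10.5129, Σln v = 4.2593, Σln t·ln v = 7.5844).
Slope k = (n·Σln t·ln v − Σln t·Σln v)/(n·Σ(ln t)² − (Σln t)²) = (4·7.5844 − 6.1048·4.2593)/4.7831 = 0.90645; ln C = (Σln v − k·Σln t)/n = -0.31860.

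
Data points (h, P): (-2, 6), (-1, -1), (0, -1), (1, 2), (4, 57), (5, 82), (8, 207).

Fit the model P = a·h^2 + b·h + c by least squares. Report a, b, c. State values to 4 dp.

Sums needed: Σh^2·h^2 = 4995, Σh^2·h = 693, Σh^2 = 111, Σh·h = 111, Σh = 15, Σ1 = 7.
For AᵀP: Σh^2·P = 16235, Σh·P = 2285, ΣP = 352.
So AᵀA·[a, b, c]ᵀ = AᵀP: [[4995, 693, 111]; [693, 111, 15]; [111, 15, 7]]·[a, b, c]ᵀ = [16235, 2285, 352]ᵀ.
Inverting the 3×3 Gram matrix, [a, b, c]ᵀ = [167293/55926, 40007/18642, -16283/9321]ᵀ.

a = 2.9913, b = 2.1461, c = -1.7469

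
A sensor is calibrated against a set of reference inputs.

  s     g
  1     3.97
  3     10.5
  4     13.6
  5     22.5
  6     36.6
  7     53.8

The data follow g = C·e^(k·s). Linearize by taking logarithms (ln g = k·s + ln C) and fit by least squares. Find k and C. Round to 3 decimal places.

k = 0.433, C = 2.621

Taking logs, ln g = k·s + ln C, so regress ln g on s.
Σs = 26.0000, Σ(s)² = 136.0000, Σln g = 17.0390, Σs·ln g = 83.9380.
Equations: 136.0000·k + 26.0000·ln C = 83.9380;  26.0000·k + 6·ln C = 17.0390.
Δ = 136.0000·6 − (26.0000)² = 140.0000; k = (83.9380·6 − 26.0000·17.0390)/140.0000 = 0.43295, ln C = (136.0000·17.0390 − 26.0000·83.9380)/140.0000 = 0.96374, so C = exp(0.96374) = 2.62149.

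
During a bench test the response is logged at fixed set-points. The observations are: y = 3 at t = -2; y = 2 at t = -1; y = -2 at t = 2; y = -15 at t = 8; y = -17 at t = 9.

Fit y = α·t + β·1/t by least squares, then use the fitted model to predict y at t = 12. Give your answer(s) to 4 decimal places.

ŷ = -22.4297

Normal-equation sums: Σt·t = 154, Σt·1/t = 5, Σ1/t·1/t = 7921/5184.
For Aᵀy: Σt·y = -285, Σ1/t·y = -595/72.
AᵀA·[α, β]ᵀ = Aᵀy becomes [[154, 5]; [5, 7921/5184]]·[α, β]ᵀ = [-285, -595/72]ᵀ.
det = 154·(7921/5184) − 5² = 545117/2592.
α = ((-285)·(7921/5184) − 5·(-595/72))/(545117/2592) = -2043285/1090234; β = (154·(-595/72) − 5·(-285))/(545117/2592) = 394920/545117.
At t = 12: ŷ = (-2043285/1090234)·(12) + (394920/545117)·(1/12) = -12226800/545117.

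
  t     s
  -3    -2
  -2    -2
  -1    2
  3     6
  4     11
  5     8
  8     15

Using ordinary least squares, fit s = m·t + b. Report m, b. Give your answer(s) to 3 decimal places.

Compute the Gram sums: Σt·t = 128, Σt = 14, Σ1 = 7.
For Aᵀs: Σt·s = 230, Σs = 38.
Δ = 128·7 − 14² = 700.
m = (230·7 − 14·38)/700 = 77/50; b = (128·38 − 14·230)/700 = 411/175.

m = 1.540, b = 2.349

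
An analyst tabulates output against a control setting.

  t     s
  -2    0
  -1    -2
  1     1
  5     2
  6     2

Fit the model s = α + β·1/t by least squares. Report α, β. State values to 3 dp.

α = 0.644, β = 1.648

Entries of AᵀA: Σ1 = 5, Σ1/t = -2/15, Σ1/t·1/t = 1043/450.
Right-hand side: Σs = 3, Σ1/t·s = 56/15.
det = 5·(1043/450) − (-2/15)² = 5207/450.
α = (3·(1043/450) − (-2/15)·(56/15))/(5207/450) = 3353/5207; β = (5·(56/15) − (-2/15)·3)/(5207/450) = 8580/5207.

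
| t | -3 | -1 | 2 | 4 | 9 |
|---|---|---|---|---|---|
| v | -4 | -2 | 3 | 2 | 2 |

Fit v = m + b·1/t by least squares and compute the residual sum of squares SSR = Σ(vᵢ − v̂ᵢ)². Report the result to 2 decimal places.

SSR = 13.86

From the data, Σ1 = 5, Σ1/t = -17/36, Σ1/t·1/t = 1861/1296.
Moment sums: Σv = 1, Σ1/t·v = 50/9.
Normal equations: [[5, -17/36]; [-17/36, 1861/1296]]·[m, b]ᵀ = [1, 50/9]ᵀ.
Δ = 5·(1861/1296) − (-17/36)² = 1127/162.
m = (1·(1861/1296) − (-17/36)·(50/9))/(1127/162) = 5261/9016; b = (5·(50/9) − (-17/36)·1)/(1127/162) = 9153/2254.
Residuals: -29121/9016, 13319/9016, 3481/9016, 1809/4508, 8703/9016; SSR = 124931/9016.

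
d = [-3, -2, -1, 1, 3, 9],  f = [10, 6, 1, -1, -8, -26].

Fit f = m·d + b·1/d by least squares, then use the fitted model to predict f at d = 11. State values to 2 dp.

Sums needed: Σd·d = 105, Σd·1/d = 6, Σ1/d·1/d = 805/324.
Moment sums: Σd·f = -302, Σ1/d·f = -125/9.
Determinant 105·(805/324) − 6² = 24287/108.
m = ((-302)·(805/324) − 6·(-125/9))/(24287/108) = -216110/72861; b = (105·(-125/9) − 6·(-302))/(24287/108) = 38196/24287.
At d = 11: f̂ = (-216110/72861)·(11) + (38196/24287)·(1/11) = -26034722/801471.

f̂ = -32.48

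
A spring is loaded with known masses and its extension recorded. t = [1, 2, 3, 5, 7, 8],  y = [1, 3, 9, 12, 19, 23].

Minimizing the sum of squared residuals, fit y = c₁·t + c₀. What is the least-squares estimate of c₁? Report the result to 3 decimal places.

c₁ = 3.068

Forming XᵀX = [[152, 26]; [26, 6]] and Xᵀy = [411, 67]ᵀ gives XᵀX·[c₁, c₀]ᵀ = Xᵀy.
Eliminating c₀: 6·(row 1) − 26·(row 2) gives 236·c₁ = 6·411 − 26·67 = 724, so c₁ = 181/59.
Then c₀ = (67 − 26·(181/59))/6 = -251/118.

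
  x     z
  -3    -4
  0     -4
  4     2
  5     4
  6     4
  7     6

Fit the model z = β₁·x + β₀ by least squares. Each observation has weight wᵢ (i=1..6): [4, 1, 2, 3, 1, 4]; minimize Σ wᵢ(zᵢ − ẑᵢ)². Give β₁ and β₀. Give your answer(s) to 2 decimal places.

Entries of AᵀWA: Σwᵢ·x·x = 375, Σwᵢ·x = 45, Σwᵢ·1 = 15.
For AᵀWz: Σwᵢ·x·z = 316, Σwᵢ·z = 24.
So AᵀWA·[β₁, β₀]ᵀ = AᵀWz: [[375, 45]; [45, 15]]·[β₁, β₀]ᵀ = [316, 24]ᵀ.
Δ = 375·15 − 45² = 3600.
β₁ = (316·15 − 45·24)/3600 = 61/60; β₀ = (375·24 − 45·316)/3600 = -29/20.

β₁ = 1.02, β₀ = -1.45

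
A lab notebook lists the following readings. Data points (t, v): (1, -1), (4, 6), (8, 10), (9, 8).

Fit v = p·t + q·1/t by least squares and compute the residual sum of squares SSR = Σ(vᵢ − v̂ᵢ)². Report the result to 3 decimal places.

From the data, Σt·t = 162, Σt·1/t = 4, Σ1/t·1/t = 5653/5184.
Moment sums: Σt·v = 175, Σ1/t·v = 95/36.
So XᵀX·[p, q]ᵀ = Xᵀv: [[162, 4]; [4, 5653/5184]]·[p, q]ᵀ = [175, 95/36]ᵀ.
Δ = 162·(5653/5184) − 4² = 5141/32.
p = (175·(5653/5184) − 4·(95/36))/(5141/32) = 934555/832842; q = (162·(95/36) − 4·175)/(5141/32) = -8720/5141.
Residuals: -354757/832842, 805996/416421, 514280/416421, -58937/30846; SSR = 7581917/832842.

SSR = 9.104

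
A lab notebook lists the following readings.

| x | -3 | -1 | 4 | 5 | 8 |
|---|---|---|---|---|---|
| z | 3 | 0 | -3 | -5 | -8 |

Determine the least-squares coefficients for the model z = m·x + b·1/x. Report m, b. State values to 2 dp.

Sums needed: Σx·x = 115, Σx·1/x = 5, Σ1/x·1/x = 17701/14400.
Moment sums: Σx·z = -110, Σ1/x·z = -15/4.
So MᵀM·[m, b]ᵀ = Mᵀz: [[115, 5]; [5, 17701/14400]]·[m, b]ᵀ = [-110, -15/4]ᵀ.
Δ = 115·(17701/14400) − 5² = 335123/2880.
m = ((-110)·(17701/14400) − 5·(-15/4))/(335123/2880) = -335422/335123; b = (115·(-15/4) − 5·(-110))/(335123/2880) = 342000/335123.

m = -1.00, b = 1.02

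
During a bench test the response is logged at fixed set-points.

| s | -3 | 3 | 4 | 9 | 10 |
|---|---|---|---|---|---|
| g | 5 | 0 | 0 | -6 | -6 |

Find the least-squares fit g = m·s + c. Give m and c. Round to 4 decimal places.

m = -0.8864, c = 2.6777

With design matrix X, XᵀX = [[215, 23]; [23, 5]] and Xᵀg = [-129, -7]ᵀ.
Eliminating c: 5·(row 1) − 23·(row 2) gives 546·m = 5·(-129) − 23·(-7) = -484, so m = -242/273.
Then c = ((-7) − 23·(-242/273))/5 = 731/273.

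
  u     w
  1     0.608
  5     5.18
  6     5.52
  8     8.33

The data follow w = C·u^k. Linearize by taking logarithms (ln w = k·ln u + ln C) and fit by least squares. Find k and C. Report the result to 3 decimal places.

Let Y = ln w. Fitting Y = k·ln u + ln C by least squares:
Over the data: Σln u = 5.4806, Σ(ln u)² = 10.1248, Σln w = 4.9755, Σln u·ln w = 10.1163.
Normal system: [[10.1248, 5.4806]; [5.4806, 4]]·[k, ln C]ᵀ = [10.1163, 4.9755]ᵀ.
Slope k = (n·Σln u·ln w − Σln u·Σln w)/(n·Σ(ln u)² − (Σln u)²) = (4·10.1163 − 5.4806·4.9755)/10.4617 = 1.26143; ln C = (Σln w − k·Σln u)/n = -0.48449, so C = exp(-0.48449) = 0.61601.

k = 1.261, C = 0.616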